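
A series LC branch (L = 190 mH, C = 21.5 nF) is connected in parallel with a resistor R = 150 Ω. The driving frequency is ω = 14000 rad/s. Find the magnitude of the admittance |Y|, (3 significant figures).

X_L = ωL = 2660 Ω
X_C = 1/(ωC) = 3320 Ω
Branch 1: Z₁ = R = 150 Ω
Branch 2 (series LC): Z₂ = j(X_L − X_C) = −j662 Ω
Parallel: Z = Z₁Z₂/(Z₁+Z₂), |Z| = 146 Ω, ∠Z = -12.8°
|Y| = 1/|Z| = 6.84 mS

6.84 mS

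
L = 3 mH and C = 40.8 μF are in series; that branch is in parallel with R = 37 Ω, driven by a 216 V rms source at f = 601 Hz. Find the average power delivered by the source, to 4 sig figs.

ω = 2πf = 3776 rad/s
X_L = ωL = 11.33 Ω
X_C = 1/(ωC) = 6.491 Ω
Branch 1: Z₁ = R = 37.00 Ω
Branch 2 (series LC): Z₂ = j(X_L − X_C) = j4.838 Ω
Parallel: Z = Z₁Z₂/(Z₁+Z₂), |Z| = 4.797 Ω, ∠Z = 82.55°
I = V/|Z| = 45.03 A
P = VI cos φ = 216 × 45.03 × cos(82.55°) = 1.261 kW

1.261 kW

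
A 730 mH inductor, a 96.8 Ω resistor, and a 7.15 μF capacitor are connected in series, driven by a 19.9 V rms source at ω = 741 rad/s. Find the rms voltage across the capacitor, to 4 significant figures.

X_L = ωL = 540.9 Ω
X_C = 1/(ωC) = 188.7 Ω
Net reactance X = X_L − X_C = 352.2 Ω
Z = 96.80 + j352.2 Ω
|Z| = √(96.80² + 352.2²) = 365.2 Ω
I = V/|Z| = 54.48 mA
V_C = I·|Z_C| = 0.05448 × 188.7 = 10.28 V

10.28 V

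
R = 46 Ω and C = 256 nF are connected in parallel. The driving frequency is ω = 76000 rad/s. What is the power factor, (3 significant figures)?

0.745

X_C = 1/(ωC) = 51.4 Ω
Parallel: admittances add. Y = 1/R + jωC
Y = (0.0217 + j0.0195) S
|Y| = 0.0292 S → |Z| = 1/|Y| = 34.3 Ω, ∠Z = −∠Y = -41.8°
cos φ = cos(-41.8°) = 0.745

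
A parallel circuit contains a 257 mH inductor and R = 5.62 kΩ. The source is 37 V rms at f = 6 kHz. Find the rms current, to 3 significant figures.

ω = 2πf = 37700 rad/s
X_L = ωL = 9690 Ω
Parallel: admittances add. Y = 1/R + 1/(jωL)
Y = (0.000178 − j0.000103) S
|Y| = 0.000206 S → |Z| = 1/|Y| = 4860 Ω, ∠Z = −∠Y = 30.1°
I = V/|Z| = 37/4860 = 7.61 mA

7.61 mA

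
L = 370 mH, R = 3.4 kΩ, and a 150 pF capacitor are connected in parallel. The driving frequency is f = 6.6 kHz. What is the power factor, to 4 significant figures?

ω = 2πf = 41470 rad/s
X_L = ωL = 15340 Ω
X_C = 1/(ωC) = 160800 Ω
Parallel: admittances add. Y = 1/R + 1/(jωL) + jωC
Y = (0.0002941 − j5.895e-05) S
|Y| = 0.0003000 S → |Z| = 1/|Y| = 3334 Ω, ∠Z = −∠Y = 11.33°
cos φ = cos(11.33°) = 0.9805

0.9805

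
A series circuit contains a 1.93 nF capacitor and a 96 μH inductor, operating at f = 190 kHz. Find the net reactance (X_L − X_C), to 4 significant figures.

-319.4 Ω

ω = 2πf = 1.194e+06 rad/s
X_L = ωL = 114.6 Ω
X_C = 1/(ωC) = 434.0 Ω
X = 114.6 − 434.0 = -319.4 Ω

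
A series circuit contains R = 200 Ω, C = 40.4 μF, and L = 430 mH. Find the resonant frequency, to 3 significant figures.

38.2 Hz

ω₀ = 1/√(LC) = 1/√(0.43 × 4.04e-05) = 239.9 rad/s
f₀ = ω₀/(2π) = 38.2 Hz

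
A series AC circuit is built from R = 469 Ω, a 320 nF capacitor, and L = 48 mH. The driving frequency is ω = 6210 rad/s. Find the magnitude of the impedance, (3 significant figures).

512 Ω

X_L = ωL = 298 Ω
X_C = 1/(ωC) = 503 Ω
Net reactance X = X_L − X_C = -205 Ω
Z = 469 − j205 Ω
|Z| = √(469² + 205²) = 512 Ω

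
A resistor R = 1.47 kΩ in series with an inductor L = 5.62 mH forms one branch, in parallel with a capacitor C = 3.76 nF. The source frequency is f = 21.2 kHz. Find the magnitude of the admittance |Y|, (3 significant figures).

ω = 2πf = 133200 rad/s
X_L = ωL = 749 Ω
X_C = 1/(ωC) = 2000 Ω
Branch 1 (R+jX_L): Z₁ = 1470 + j749 Ω, |Z₁| = 1650 Ω
Branch 2 (−jX_C): Z₂ = −j2000 Ω
Parallel: Z = Z₁Z₂/(Z₁+Z₂), |Z| = 1710 Ω, ∠Z = -22.7°
|Y| = 1/|Z| = 585 μS

585 μS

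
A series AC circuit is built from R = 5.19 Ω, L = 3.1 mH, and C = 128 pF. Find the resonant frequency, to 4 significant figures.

ω₀ = 1/√(LC) = 1/√(0.0031 × 1.28e-10) = 1.588e+06 rad/s
f₀ = ω₀/(2π) = 252.7 kHz

252.7 kHz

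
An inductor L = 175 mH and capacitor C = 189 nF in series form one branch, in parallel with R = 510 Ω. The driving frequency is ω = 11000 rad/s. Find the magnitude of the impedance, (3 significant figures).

X_L = ωL = 1920 Ω
X_C = 1/(ωC) = 481 Ω
Branch 1: Z₁ = R = 510 Ω
Branch 2 (series LC): Z₂ = j(X_L − X_C) = j1440 Ω
Parallel: Z = Z₁Z₂/(Z₁+Z₂), |Z| = 481 Ω, ∠Z = 19.5°

481 Ω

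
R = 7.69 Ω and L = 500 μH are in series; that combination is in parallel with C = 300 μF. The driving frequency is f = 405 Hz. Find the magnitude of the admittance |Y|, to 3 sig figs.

ω = 2πf = 2545 rad/s
X_L = ωL = 1.27 Ω
X_C = 1/(ωC) = 1.31 Ω
Branch 1 (R+jX_L): Z₁ = 7.69 + j1.27 Ω, |Z₁| = 7.79 Ω
Branch 2 (−jX_C): Z₂ = −j1.31 Ω
Parallel: Z = Z₁Z₂/(Z₁+Z₂), |Z| = 1.33 Ω, ∠Z = -80.3°
|Y| = 1/|Z| = 753 mS

753 mS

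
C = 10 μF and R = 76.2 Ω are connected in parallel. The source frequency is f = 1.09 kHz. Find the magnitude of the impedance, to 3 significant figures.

ω = 2πf = 6849 rad/s
X_C = 1/(ωC) = 14.6 Ω
Parallel: admittances add. Y = 1/R + jωC
Y = (0.0131 + j0.0685) S
|Y| = 0.0697 S → |Z| = 1/|Y| = 14.3 Ω, ∠Z = −∠Y = -79.2°

14.3 Ω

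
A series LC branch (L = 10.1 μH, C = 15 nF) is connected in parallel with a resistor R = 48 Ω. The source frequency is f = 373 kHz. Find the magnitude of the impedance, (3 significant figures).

4.75 Ω

ω = 2πf = 2.344e+06 rad/s
X_L = ωL = 23.7 Ω
X_C = 1/(ωC) = 28.4 Ω
Branch 1: Z₁ = R = 48.0 Ω
Branch 2 (series LC): Z₂ = j(X_L − X_C) = −j4.78 Ω
Parallel: Z = Z₁Z₂/(Z₁+Z₂), |Z| = 4.75 Ω, ∠Z = -84.3°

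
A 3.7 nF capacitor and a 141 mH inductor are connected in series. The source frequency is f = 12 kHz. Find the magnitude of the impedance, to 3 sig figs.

7050 Ω

ω = 2πf = 75400 rad/s
X_L = ωL = 10600 Ω
X_C = 1/(ωC) = 3580 Ω
Net reactance X = X_L − X_C = 7050 Ω
Z = j7050 Ω
|Z| = √(0² + 7050²) = 7050 Ω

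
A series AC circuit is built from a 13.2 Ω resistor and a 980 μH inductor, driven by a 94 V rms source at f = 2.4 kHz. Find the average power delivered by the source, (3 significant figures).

297 W

ω = 2πf = 15080 rad/s
X_L = ωL = 14.8 Ω
Z = 13.2 + j14.8 Ω
|Z| = √(13.2² + 14.8²) = 19.8 Ω
∠Z = arctan(14.8/13.2) = 48.2°
I = V/|Z| = 4.74 A
P = VI cos φ = 94 × 4.74 × cos(48.2°) = 297 W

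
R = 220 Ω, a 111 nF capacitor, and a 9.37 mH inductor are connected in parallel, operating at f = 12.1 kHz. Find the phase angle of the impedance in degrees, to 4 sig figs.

-57.13°

ω = 2πf = 76030 rad/s
X_L = ωL = 712.4 Ω
X_C = 1/(ωC) = 118.5 Ω
Parallel: admittances add. Y = 1/R + 1/(jωL) + jωC
Y = (0.004545 + j0.007035) S
|Y| = 0.008376 S → |Z| = 1/|Y| = 119.4 Ω, ∠Z = −∠Y = -57.13°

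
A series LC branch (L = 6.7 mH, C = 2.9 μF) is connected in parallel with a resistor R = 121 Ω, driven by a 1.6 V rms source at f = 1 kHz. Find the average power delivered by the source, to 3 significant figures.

21.2 mW

ω = 2πf = 6283 rad/s
X_L = ωL = 42.1 Ω
X_C = 1/(ωC) = 54.9 Ω
Branch 1: Z₁ = R = 121 Ω
Branch 2 (series LC): Z₂ = j(X_L − X_C) = −j12.8 Ω
Parallel: Z = Z₁Z₂/(Z₁+Z₂), |Z| = 12.7 Ω, ∠Z = -84.0°
I = V/|Z| = 126 mA
P = VI cos φ = 1.6 × 0.126 × cos(-84.0°) = 21.2 mW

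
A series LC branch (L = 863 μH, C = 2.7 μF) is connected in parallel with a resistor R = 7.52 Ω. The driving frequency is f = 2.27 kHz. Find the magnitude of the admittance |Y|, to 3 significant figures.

152 mS

ω = 2πf = 14260 rad/s
X_L = ωL = 12.3 Ω
X_C = 1/(ωC) = 26.0 Ω
Branch 1: Z₁ = R = 7.52 Ω
Branch 2 (series LC): Z₂ = j(X_L − X_C) = −j13.7 Ω
Parallel: Z = Z₁Z₂/(Z₁+Z₂), |Z| = 6.59 Ω, ∠Z = -28.8°
|Y| = 1/|Z| = 152 mS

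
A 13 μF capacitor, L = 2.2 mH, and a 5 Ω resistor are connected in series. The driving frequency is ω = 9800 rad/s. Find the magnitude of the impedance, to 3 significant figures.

14.6 Ω

X_L = ωL = 21.6 Ω
X_C = 1/(ωC) = 7.85 Ω
Net reactance X = X_L − X_C = 13.7 Ω
Z = 5.00 + j13.7 Ω
|Z| = √(5.00² + 13.7²) = 14.6 Ω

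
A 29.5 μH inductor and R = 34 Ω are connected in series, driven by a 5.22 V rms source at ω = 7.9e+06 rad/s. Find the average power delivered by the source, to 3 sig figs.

X_L = ωL = 233 Ω
Z = 34.0 + j233 Ω
|Z| = √(34.0² + 233²) = 236 Ω
∠Z = arctan(233/34.0) = 81.7°
I = V/|Z| = 22.2 mA
P = VI cos φ = 5.22 × 0.0222 × cos(81.7°) = 16.7 mW

16.7 mW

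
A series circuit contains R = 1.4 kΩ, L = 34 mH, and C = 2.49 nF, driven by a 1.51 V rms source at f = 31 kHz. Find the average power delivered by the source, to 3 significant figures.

140 μW

ω = 2πf = 194800 rad/s
X_L = ωL = 6620 Ω
X_C = 1/(ωC) = 2060 Ω
Net reactance X = X_L − X_C = 4560 Ω
Z = 1400 + j4560 Ω
|Z| = √(1400² + 4560²) = 4770 Ω
∠Z = arctan(4560/1400) = 72.9°
I = V/|Z| = 317 μA
P = VI cos φ = 1.51 × 0.000317 × cos(72.9°) = 140 μW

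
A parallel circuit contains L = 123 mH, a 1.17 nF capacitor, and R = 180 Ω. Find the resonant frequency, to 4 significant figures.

13.27 kHz

ω₀ = 1/√(LC) = 1/√(0.123 × 1.17e-09) = 83360 rad/s
f₀ = ω₀/(2π) = 13.27 kHz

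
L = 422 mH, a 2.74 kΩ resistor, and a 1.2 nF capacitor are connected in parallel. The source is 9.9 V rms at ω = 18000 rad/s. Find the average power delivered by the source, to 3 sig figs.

X_L = ωL = 7600 Ω
X_C = 1/(ωC) = 46300 Ω
Parallel: admittances add. Y = 1/R + 1/(jωL) + jωC
Y = (0.000365 − j0.000110) S
|Y| = 0.000381 S → |Z| = 1/|Y| = 2620 Ω, ∠Z = −∠Y = 16.8°
I = V/|Z| = 3.77 mA
P = VI cos φ = 9.9 × 0.00377 × cos(16.8°) = 35.8 mW

35.8 mW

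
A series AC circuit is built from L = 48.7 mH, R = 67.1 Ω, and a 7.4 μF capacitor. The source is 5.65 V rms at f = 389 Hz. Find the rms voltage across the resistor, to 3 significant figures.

ω = 2πf = 2444 rad/s
X_L = ωL = 119 Ω
X_C = 1/(ωC) = 55.3 Ω
Net reactance X = X_L − X_C = 63.7 Ω
Z = 67.1 + j63.7 Ω
|Z| = √(67.1² + 63.7²) = 92.5 Ω
I = V/|Z| = 61.0 mA
V_R = I·|Z_R| = 0.0610 × 67.1 = 4.10 V

4.10 V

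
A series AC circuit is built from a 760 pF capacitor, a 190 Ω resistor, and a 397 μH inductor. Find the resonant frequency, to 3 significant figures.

290 kHz

ω₀ = 1/√(LC) = 1/√(0.000397 × 7.6e-10) = 1.821e+06 rad/s
f₀ = ω₀/(2π) = 290 kHz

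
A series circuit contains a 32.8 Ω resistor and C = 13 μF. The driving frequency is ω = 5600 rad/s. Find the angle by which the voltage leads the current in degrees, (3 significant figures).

X_C = 1/(ωC) = 13.7 Ω
Z = 32.8 − j13.7 Ω
|Z| = √(32.8² + 13.7²) = 35.6 Ω
∠Z = arctan(-13.7/32.8) = -22.7°

-22.7°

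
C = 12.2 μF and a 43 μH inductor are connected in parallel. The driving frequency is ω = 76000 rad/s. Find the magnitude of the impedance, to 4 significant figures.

1.610 Ω

X_L = ωL = 3.268 Ω
X_C = 1/(ωC) = 1.079 Ω
Parallel: admittances add. Y = 1/(jωL) + jωC
Y = (0 + j0.6212) S
|Y| = 0.6212 S → |Z| = 1/|Y| = 1.610 Ω, ∠Z = −∠Y = -90.00°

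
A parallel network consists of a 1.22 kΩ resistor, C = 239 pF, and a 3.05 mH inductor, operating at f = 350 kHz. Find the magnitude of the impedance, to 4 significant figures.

ω = 2πf = 2.199e+06 rad/s
X_L = ωL = 6707 Ω
X_C = 1/(ωC) = 1903 Ω
Parallel: admittances add. Y = 1/R + 1/(jωL) + jωC
Y = (0.0008197 + j0.0003765) S
|Y| = 0.0009020 S → |Z| = 1/|Y| = 1109 Ω, ∠Z = −∠Y = -24.67°

1109 Ω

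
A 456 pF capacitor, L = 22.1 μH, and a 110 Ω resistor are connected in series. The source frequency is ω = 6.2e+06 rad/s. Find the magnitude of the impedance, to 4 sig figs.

243.0 Ω

X_L = ωL = 137.0 Ω
X_C = 1/(ωC) = 353.7 Ω
Net reactance X = X_L − X_C = -216.7 Ω
Z = 110.0 − j216.7 Ω
|Z| = √(110.0² + 216.7²) = 243.0 Ω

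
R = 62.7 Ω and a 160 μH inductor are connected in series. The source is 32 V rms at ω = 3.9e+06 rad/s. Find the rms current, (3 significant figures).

X_L = ωL = 624 Ω
Z = 62.7 + j624 Ω
|Z| = √(62.7² + 624²) = 627 Ω
I = V/|Z| = 32/627 = 51.0 mA

51.0 mA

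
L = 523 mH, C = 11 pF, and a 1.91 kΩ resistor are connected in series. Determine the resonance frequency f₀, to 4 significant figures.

ω₀ = 1/√(LC) = 1/√(0.523 × 1.1e-11) = 416900 rad/s
f₀ = ω₀/(2π) = 66.35 kHz

66.35 kHz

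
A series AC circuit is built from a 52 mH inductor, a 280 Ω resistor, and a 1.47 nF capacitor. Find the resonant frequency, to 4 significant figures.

18.20 kHz

ω₀ = 1/√(LC) = 1/√(0.052 × 1.47e-09) = 114400 rad/s
f₀ = ω₀/(2π) = 18.20 kHz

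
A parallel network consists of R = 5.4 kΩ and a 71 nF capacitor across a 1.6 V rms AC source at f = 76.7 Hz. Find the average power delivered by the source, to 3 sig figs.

474 μW

ω = 2πf = 481.9 rad/s
X_C = 1/(ωC) = 29200 Ω
Parallel: admittances add. Y = 1/R + jωC
Y = (0.000185 + j3.42e-05) S
|Y| = 0.000188 S → |Z| = 1/|Y| = 5310 Ω, ∠Z = −∠Y = -10.5°
I = V/|Z| = 301 μA
P = VI cos φ = 1.6 × 0.000301 × cos(-10.5°) = 474 μW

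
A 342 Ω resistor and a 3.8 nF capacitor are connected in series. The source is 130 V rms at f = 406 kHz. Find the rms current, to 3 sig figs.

364 mA

ω = 2πf = 2.551e+06 rad/s
X_C = 1/(ωC) = 103 Ω
Z = 342 − j103 Ω
|Z| = √(342² + 103²) = 357 Ω
I = V/|Z| = 130/357 = 364 mA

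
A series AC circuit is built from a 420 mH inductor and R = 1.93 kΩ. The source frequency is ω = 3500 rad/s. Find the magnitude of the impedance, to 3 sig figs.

X_L = ωL = 1470 Ω
Z = 1930 + j1470 Ω
|Z| = √(1930² + 1470²) = 2430 Ω

2430 Ω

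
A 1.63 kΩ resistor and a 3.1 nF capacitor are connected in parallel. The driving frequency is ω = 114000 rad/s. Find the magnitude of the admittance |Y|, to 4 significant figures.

X_C = 1/(ωC) = 2830 Ω
Parallel: admittances add. Y = 1/R + jωC
Y = (0.0006135 + j0.0003534) S
|Y| = 0.0007080 S → |Z| = 1/|Y| = 1412 Ω, ∠Z = −∠Y = -29.94°

708.0 μS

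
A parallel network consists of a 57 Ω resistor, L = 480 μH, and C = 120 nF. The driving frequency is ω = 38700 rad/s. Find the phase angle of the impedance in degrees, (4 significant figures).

X_L = ωL = 18.58 Ω
X_C = 1/(ωC) = 215.3 Ω
Parallel: admittances add. Y = 1/R + 1/(jωL) + jωC
Y = (0.01754 − j0.04919) S
|Y| = 0.05222 S → |Z| = 1/|Y| = 19.15 Ω, ∠Z = −∠Y = 70.37°

70.37°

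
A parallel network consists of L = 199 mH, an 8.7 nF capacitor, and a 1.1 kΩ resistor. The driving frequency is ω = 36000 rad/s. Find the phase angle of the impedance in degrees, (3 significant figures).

-10.8°

X_L = ωL = 7160 Ω
X_C = 1/(ωC) = 3190 Ω
Parallel: admittances add. Y = 1/R + 1/(jωL) + jωC
Y = (0.000909 + j0.000174) S
|Y| = 0.000926 S → |Z| = 1/|Y| = 1080 Ω, ∠Z = −∠Y = -10.8°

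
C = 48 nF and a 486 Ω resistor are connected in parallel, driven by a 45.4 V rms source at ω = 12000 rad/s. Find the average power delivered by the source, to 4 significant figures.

4.241 W

X_C = 1/(ωC) = 1736 Ω
Parallel: admittances add. Y = 1/R + jωC
Y = (0.002058 + j0.0005760) S
|Y| = 0.002137 S → |Z| = 1/|Y| = 468.0 Ω, ∠Z = −∠Y = -15.64°
I = V/|Z| = 97.01 mA
P = VI cos φ = 45.4 × 0.09701 × cos(-15.64°) = 4.241 W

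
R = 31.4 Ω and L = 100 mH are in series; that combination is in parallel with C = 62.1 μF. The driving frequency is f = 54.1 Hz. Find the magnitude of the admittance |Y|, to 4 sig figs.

15.57 mS

ω = 2πf = 339.9 rad/s
X_L = ωL = 33.99 Ω
X_C = 1/(ωC) = 47.37 Ω
Branch 1 (R+jX_L): Z₁ = 31.40 + j33.99 Ω, |Z₁| = 46.28 Ω
Branch 2 (−jX_C): Z₂ = −j47.37 Ω
Parallel: Z = Z₁Z₂/(Z₁+Z₂), |Z| = 64.23 Ω, ∠Z = -19.65°
|Y| = 1/|Z| = 15.57 mS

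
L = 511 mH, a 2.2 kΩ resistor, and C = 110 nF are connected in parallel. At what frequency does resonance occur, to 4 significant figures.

ω₀ = 1/√(LC) = 1/√(0.511 × 1.1e-07) = 4218 rad/s
f₀ = ω₀/(2π) = 671.3 Hz

671.3 Hz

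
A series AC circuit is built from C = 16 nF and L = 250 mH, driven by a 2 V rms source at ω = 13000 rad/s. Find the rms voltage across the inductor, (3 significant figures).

X_L = ωL = 3250 Ω
X_C = 1/(ωC) = 4810 Ω
Net reactance X = X_L − X_C = -1560 Ω
Z = − j1560 Ω
|Z| = √(0² + 1560²) = 1560 Ω
I = V/|Z| = 1.28 mA
V_L = I·|Z_L| = 0.00128 × 3250 = 4.17 V

4.17 V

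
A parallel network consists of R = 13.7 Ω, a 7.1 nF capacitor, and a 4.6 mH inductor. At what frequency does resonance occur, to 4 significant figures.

27.85 kHz

ω₀ = 1/√(LC) = 1/√(0.0046 × 7.1e-09) = 175000 rad/s
f₀ = ω₀/(2π) = 27.85 kHz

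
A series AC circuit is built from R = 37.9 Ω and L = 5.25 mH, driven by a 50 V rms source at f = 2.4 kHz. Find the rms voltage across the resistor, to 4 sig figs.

21.59 V

ω = 2πf = 15080 rad/s
X_L = ωL = 79.17 Ω
Z = 37.90 + j79.17 Ω
|Z| = √(37.90² + 79.17²) = 87.77 Ω
I = V/|Z| = 569.7 mA
V_R = I·|Z_R| = 0.5697 × 37.90 = 21.59 V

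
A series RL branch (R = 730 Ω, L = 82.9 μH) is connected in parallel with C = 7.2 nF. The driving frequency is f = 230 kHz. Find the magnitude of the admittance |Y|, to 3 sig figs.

10.3 mS

ω = 2πf = 1.445e+06 rad/s
X_L = ωL = 120 Ω
X_C = 1/(ωC) = 96.1 Ω
Branch 1 (R+jX_L): Z₁ = 730 + j120 Ω, |Z₁| = 740 Ω
Branch 2 (−jX_C): Z₂ = −j96.1 Ω
Parallel: Z = Z₁Z₂/(Z₁+Z₂), |Z| = 97.3 Ω, ∠Z = -82.5°
|Y| = 1/|Z| = 10.3 mS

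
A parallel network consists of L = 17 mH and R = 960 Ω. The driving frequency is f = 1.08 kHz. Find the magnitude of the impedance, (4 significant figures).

ω = 2πf = 6786 rad/s
X_L = ωL = 115.4 Ω
Parallel: admittances add. Y = 1/R + 1/(jωL)
Y = (0.001042 − j0.008669) S
|Y| = 0.008731 S → |Z| = 1/|Y| = 114.5 Ω, ∠Z = −∠Y = 83.15°

114.5 Ω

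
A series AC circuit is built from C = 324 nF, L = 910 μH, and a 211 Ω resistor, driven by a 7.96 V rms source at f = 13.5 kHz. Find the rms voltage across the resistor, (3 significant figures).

ω = 2πf = 84820 rad/s
X_L = ωL = 77.2 Ω
X_C = 1/(ωC) = 36.4 Ω
Net reactance X = X_L − X_C = 40.8 Ω
Z = 211 + j40.8 Ω
|Z| = √(211² + 40.8²) = 215 Ω
I = V/|Z| = 37.0 mA
V_R = I·|Z_R| = 0.0370 × 211 = 7.82 V

7.82 V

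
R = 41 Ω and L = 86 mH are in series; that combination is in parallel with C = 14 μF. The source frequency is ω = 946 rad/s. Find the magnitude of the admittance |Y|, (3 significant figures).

6.02 mS

X_L = ωL = 81.4 Ω
X_C = 1/(ωC) = 75.5 Ω
Branch 1 (R+jX_L): Z₁ = 41.0 + j81.4 Ω, |Z₁| = 91.1 Ω
Branch 2 (−jX_C): Z₂ = −j75.5 Ω
Parallel: Z = Z₁Z₂/(Z₁+Z₂), |Z| = 166 Ω, ∠Z = -34.9°
|Y| = 1/|Z| = 6.02 mS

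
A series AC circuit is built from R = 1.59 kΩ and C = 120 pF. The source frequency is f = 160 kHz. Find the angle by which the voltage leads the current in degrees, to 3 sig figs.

ω = 2πf = 1.005e+06 rad/s
X_C = 1/(ωC) = 8290 Ω
Z = 1590 − j8290 Ω
|Z| = √(1590² + 8290²) = 8440 Ω
∠Z = arctan(-8290/1590) = -79.1°

-79.1°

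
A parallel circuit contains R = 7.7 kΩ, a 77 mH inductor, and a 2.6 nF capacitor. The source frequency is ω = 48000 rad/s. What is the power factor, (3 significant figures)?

X_L = ωL = 3700 Ω
X_C = 1/(ωC) = 8010 Ω
Parallel: admittances add. Y = 1/R + 1/(jωL) + jωC
Y = (0.000130 − j0.000146) S
|Y| = 0.000195 S → |Z| = 1/|Y| = 5120 Ω, ∠Z = −∠Y = 48.3°
cos φ = cos(48.3°) = 0.665

0.665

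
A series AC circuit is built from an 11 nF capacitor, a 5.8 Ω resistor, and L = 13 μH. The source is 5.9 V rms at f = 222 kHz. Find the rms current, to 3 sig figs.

124 mA

ω = 2πf = 1.395e+06 rad/s
X_L = ωL = 18.1 Ω
X_C = 1/(ωC) = 65.2 Ω
Net reactance X = X_L − X_C = -47.0 Ω
Z = 5.80 − j47.0 Ω
|Z| = √(5.80² + 47.0²) = 47.4 Ω
I = V/|Z| = 5.9/47.4 = 124 mA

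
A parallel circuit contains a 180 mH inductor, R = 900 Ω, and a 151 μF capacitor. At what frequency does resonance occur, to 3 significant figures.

30.5 Hz

ω₀ = 1/√(LC) = 1/√(0.18 × 0.000151) = 191.8 rad/s
f₀ = ω₀/(2π) = 30.5 Hz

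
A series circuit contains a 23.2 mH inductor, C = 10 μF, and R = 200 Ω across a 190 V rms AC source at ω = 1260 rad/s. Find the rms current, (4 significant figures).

921.5 mA

X_L = ωL = 29.23 Ω
X_C = 1/(ωC) = 79.37 Ω
Net reactance X = X_L − X_C = -50.13 Ω
Z = 200.0 − j50.13 Ω
|Z| = √(200.0² + 50.13²) = 206.2 Ω
I = V/|Z| = 190/206.2 = 921.5 mA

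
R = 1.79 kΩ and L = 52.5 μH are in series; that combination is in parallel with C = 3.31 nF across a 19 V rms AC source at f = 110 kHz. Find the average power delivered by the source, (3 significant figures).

ω = 2πf = 691200 rad/s
X_L = ωL = 36.3 Ω
X_C = 1/(ωC) = 437 Ω
Branch 1 (R+jX_L): Z₁ = 1790 + j36.3 Ω, |Z₁| = 1790 Ω
Branch 2 (−jX_C): Z₂ = −j437 Ω
Parallel: Z = Z₁Z₂/(Z₁+Z₂), |Z| = 427 Ω, ∠Z = -76.2°
I = V/|Z| = 44.5 mA
P = VI cos φ = 19 × 0.0445 × cos(-76.2°) = 202 mW

202 mW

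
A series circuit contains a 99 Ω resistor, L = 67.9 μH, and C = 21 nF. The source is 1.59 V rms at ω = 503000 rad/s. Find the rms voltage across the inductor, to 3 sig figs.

0.468 V

X_L = ωL = 34.2 Ω
X_C = 1/(ωC) = 94.7 Ω
Net reactance X = X_L − X_C = -60.5 Ω
Z = 99.0 − j60.5 Ω
|Z| = √(99.0² + 60.5²) = 116 Ω
I = V/|Z| = 13.7 mA
V_L = I·|Z_L| = 0.0137 × 34.2 = 0.468 V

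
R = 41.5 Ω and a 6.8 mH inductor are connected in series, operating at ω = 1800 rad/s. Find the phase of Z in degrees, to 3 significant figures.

X_L = ωL = 12.2 Ω
Z = 41.5 + j12.2 Ω
|Z| = √(41.5² + 12.2²) = 43.3 Ω
∠Z = arctan(12.2/41.5) = 16.4°

16.4°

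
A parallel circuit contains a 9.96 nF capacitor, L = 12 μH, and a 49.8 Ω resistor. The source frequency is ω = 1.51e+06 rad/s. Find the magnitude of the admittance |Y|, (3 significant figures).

44.9 mS

X_L = ωL = 18.1 Ω
X_C = 1/(ωC) = 66.5 Ω
Parallel: admittances add. Y = 1/R + 1/(jωL) + jωC
Y = (0.0201 − j0.0401) S
|Y| = 0.0449 S → |Z| = 1/|Y| = 22.3 Ω, ∠Z = −∠Y = 63.4°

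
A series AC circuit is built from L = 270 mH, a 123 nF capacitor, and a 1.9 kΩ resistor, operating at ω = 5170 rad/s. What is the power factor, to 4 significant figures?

0.9957

X_L = ωL = 1396 Ω
X_C = 1/(ωC) = 1573 Ω
Net reactance X = X_L − X_C = -176.6 Ω
Z = 1900 − j176.6 Ω
|Z| = √(1900² + 176.6²) = 1908 Ω
∠Z = arctan(-176.6/1900) = -5.312°
cos φ = cos(-5.312°) = 0.9957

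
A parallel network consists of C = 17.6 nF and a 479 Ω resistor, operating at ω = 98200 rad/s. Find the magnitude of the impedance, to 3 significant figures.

X_C = 1/(ωC) = 579 Ω
Parallel: admittances add. Y = 1/R + jωC
Y = (0.00209 + j0.00173) S
|Y| = 0.00271 S → |Z| = 1/|Y| = 369 Ω, ∠Z = −∠Y = -39.6°

369 Ω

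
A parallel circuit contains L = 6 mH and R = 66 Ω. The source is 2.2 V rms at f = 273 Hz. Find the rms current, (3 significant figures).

216 mA

ω = 2πf = 1715 rad/s
X_L = ωL = 10.3 Ω
Parallel: admittances add. Y = 1/R + 1/(jωL)
Y = (0.0152 − j0.0972) S
|Y| = 0.0983 S → |Z| = 1/|Y| = 10.2 Ω, ∠Z = −∠Y = 81.1°
I = V/|Z| = 2.2/10.2 = 216 mA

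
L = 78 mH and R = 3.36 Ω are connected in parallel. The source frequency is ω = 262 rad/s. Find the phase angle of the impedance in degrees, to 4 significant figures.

9.337°

X_L = ωL = 20.44 Ω
Parallel: admittances add. Y = 1/R + 1/(jωL)
Y = (0.2976 − j0.04893) S
|Y| = 0.3016 S → |Z| = 1/|Y| = 3.315 Ω, ∠Z = −∠Y = 9.337°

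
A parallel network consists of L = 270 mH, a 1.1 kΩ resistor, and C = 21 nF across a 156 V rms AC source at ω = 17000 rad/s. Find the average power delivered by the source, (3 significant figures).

22.1 W

X_L = ωL = 4590 Ω
X_C = 1/(ωC) = 2800 Ω
Parallel: admittances add. Y = 1/R + 1/(jωL) + jωC
Y = (0.000909 + j0.000139) S
|Y| = 0.000920 S → |Z| = 1/|Y| = 1090 Ω, ∠Z = −∠Y = -8.70°
I = V/|Z| = 143 mA
P = VI cos φ = 156 × 0.143 × cos(-8.70°) = 22.1 W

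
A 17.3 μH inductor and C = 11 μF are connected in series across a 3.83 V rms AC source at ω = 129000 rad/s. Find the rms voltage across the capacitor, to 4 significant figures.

X_L = ωL = 2.232 Ω
X_C = 1/(ωC) = 0.7047 Ω
Net reactance X = X_L − X_C = 1.527 Ω
Z = j1.527 Ω
|Z| = √(0² + 1.527²) = 1.527 Ω
I = V/|Z| = 2.508 A
V_C = I·|Z_C| = 2.508 × 0.7047 = 1.768 V

1.768 V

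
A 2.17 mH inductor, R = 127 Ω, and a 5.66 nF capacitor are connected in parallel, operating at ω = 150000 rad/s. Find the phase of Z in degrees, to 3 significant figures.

X_L = ωL = 326 Ω
X_C = 1/(ωC) = 1180 Ω
Parallel: admittances add. Y = 1/R + 1/(jωL) + jωC
Y = (0.00787 − j0.00222) S
|Y| = 0.00818 S → |Z| = 1/|Y| = 122 Ω, ∠Z = −∠Y = 15.8°

15.8°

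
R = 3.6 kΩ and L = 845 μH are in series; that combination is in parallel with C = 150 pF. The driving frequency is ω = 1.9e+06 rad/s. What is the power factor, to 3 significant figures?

X_L = ωL = 1610 Ω
X_C = 1/(ωC) = 3510 Ω
Branch 1 (R+jX_L): Z₁ = 3600 + j1610 Ω, |Z₁| = 3940 Ω
Branch 2 (−jX_C): Z₂ = −j3510 Ω
Parallel: Z = Z₁Z₂/(Z₁+Z₂), |Z| = 3400 Ω, ∠Z = -38.1°
cos φ = cos(-38.1°) = 0.787

0.787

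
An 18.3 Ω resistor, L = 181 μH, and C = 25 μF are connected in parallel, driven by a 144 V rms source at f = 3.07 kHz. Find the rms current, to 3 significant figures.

ω = 2πf = 19290 rad/s
X_L = ωL = 3.49 Ω
X_C = 1/(ωC) = 2.07 Ω
Parallel: admittances add. Y = 1/R + 1/(jωL) + jωC
Y = (0.0546 + j0.196) S
|Y| = 0.203 S → |Z| = 1/|Y| = 4.92 Ω, ∠Z = −∠Y = -74.4°
I = V/|Z| = 144/4.92 = 29.3 A

29.3 A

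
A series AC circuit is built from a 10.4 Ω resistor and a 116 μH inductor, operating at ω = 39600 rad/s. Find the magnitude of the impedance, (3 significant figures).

X_L = ωL = 4.59 Ω
Z = 10.4 + j4.59 Ω
|Z| = √(10.4² + 4.59²) = 11.4 Ω

11.4 Ω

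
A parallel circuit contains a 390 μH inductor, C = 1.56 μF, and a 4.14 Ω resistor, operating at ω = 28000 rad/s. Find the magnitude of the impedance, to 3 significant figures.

4.06 Ω

X_L = ωL = 10.9 Ω
X_C = 1/(ωC) = 22.9 Ω
Parallel: admittances add. Y = 1/R + 1/(jωL) + jωC
Y = (0.242 − j0.0479) S
|Y| = 0.246 S → |Z| = 1/|Y| = 4.06 Ω, ∠Z = −∠Y = 11.2°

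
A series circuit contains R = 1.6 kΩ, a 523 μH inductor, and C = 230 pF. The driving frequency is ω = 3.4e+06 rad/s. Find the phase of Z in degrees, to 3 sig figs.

X_L = ωL = 1780 Ω
X_C = 1/(ωC) = 1280 Ω
Net reactance X = X_L − X_C = 499 Ω
Z = 1600 + j499 Ω
|Z| = √(1600² + 499²) = 1680 Ω
∠Z = arctan(499/1600) = 17.3°

17.3°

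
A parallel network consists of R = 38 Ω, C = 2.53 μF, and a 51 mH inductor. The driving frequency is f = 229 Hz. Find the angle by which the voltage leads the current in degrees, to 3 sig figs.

20.8°

ω = 2πf = 1439 rad/s
X_L = ωL = 73.4 Ω
X_C = 1/(ωC) = 275 Ω
Parallel: admittances add. Y = 1/R + 1/(jωL) + jωC
Y = (0.0263 − j0.00999) S
|Y| = 0.0281 S → |Z| = 1/|Y| = 35.5 Ω, ∠Z = −∠Y = 20.8°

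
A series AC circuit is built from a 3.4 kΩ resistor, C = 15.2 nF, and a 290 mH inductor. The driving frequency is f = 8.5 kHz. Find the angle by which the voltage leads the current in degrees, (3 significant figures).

ω = 2πf = 53410 rad/s
X_L = ωL = 15500 Ω
X_C = 1/(ωC) = 1230 Ω
Net reactance X = X_L − X_C = 14300 Ω
Z = 3400 + j14300 Ω
|Z| = √(3400² + 14300²) = 14700 Ω
∠Z = arctan(14300/3400) = 76.6°

76.6°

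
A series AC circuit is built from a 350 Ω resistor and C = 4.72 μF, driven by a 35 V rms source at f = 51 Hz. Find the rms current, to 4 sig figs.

46.79 mA

ω = 2πf = 320.4 rad/s
X_C = 1/(ωC) = 661.2 Ω
Z = 350.0 − j661.2 Ω
|Z| = √(350.0² + 661.2²) = 748.1 Ω
I = V/|Z| = 35/748.1 = 46.79 mA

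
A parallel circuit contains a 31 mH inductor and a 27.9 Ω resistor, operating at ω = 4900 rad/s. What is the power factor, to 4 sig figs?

X_L = ωL = 151.9 Ω
Parallel: admittances add. Y = 1/R + 1/(jωL)
Y = (0.03584 − j0.006583) S
|Y| = 0.03644 S → |Z| = 1/|Y| = 27.44 Ω, ∠Z = −∠Y = 10.41°
cos φ = cos(10.41°) = 0.9835

0.9835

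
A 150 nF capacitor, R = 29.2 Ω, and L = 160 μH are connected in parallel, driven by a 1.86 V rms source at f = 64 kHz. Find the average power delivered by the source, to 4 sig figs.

118.5 mW

ω = 2πf = 402100 rad/s
X_L = ωL = 64.34 Ω
X_C = 1/(ωC) = 16.58 Ω
Parallel: admittances add. Y = 1/R + 1/(jωL) + jωC
Y = (0.03425 + j0.04478) S
|Y| = 0.05637 S → |Z| = 1/|Y| = 17.74 Ω, ∠Z = −∠Y = -52.59°
I = V/|Z| = 104.9 mA
P = VI cos φ = 1.86 × 0.1049 × cos(-52.59°) = 118.5 mW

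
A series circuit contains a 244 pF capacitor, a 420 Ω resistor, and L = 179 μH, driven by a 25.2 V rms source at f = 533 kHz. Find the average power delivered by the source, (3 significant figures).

471 mW

ω = 2πf = 3.349e+06 rad/s
X_L = ωL = 599 Ω
X_C = 1/(ωC) = 1220 Ω
Net reactance X = X_L − X_C = -624 Ω
Z = 420 − j624 Ω
|Z| = √(420² + 624²) = 752 Ω
∠Z = arctan(-624/420) = -56.1°
I = V/|Z| = 33.5 mA
P = VI cos φ = 25.2 × 0.0335 × cos(-56.1°) = 471 mW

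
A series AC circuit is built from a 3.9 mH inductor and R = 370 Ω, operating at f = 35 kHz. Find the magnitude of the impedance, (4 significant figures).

934.1 Ω

ω = 2πf = 219900 rad/s
X_L = ωL = 857.7 Ω
Z = 370.0 + j857.7 Ω
|Z| = √(370.0² + 857.7²) = 934.1 Ω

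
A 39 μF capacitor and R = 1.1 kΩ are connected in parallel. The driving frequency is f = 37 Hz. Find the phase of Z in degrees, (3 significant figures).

ω = 2πf = 232.5 rad/s
X_C = 1/(ωC) = 110 Ω
Parallel: admittances add. Y = 1/R + jωC
Y = (0.000909 + j0.00907) S
|Y| = 0.00911 S → |Z| = 1/|Y| = 110 Ω, ∠Z = −∠Y = -84.3°

-84.3°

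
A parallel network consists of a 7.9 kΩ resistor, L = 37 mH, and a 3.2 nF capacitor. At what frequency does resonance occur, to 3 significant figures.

14.6 kHz

ω₀ = 1/√(LC) = 1/√(0.037 × 3.2e-09) = 91900 rad/s
f₀ = ω₀/(2π) = 14.6 kHz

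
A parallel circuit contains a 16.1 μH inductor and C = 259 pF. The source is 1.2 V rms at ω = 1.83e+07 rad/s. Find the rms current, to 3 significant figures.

X_L = ωL = 295 Ω
X_C = 1/(ωC) = 211 Ω
Parallel: admittances add. Y = 1/(jωL) + jωC
Y = (0 + j0.00135) S
|Y| = 0.00135 S → |Z| = 1/|Y| = 743 Ω, ∠Z = −∠Y = -90.0°
I = V/|Z| = 1.2/743 = 1.61 mA

1.61 mA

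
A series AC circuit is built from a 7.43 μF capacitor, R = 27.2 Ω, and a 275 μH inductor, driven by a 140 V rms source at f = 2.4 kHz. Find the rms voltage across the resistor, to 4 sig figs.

137.9 V

ω = 2πf = 15080 rad/s
X_L = ωL = 4.147 Ω
X_C = 1/(ωC) = 8.925 Ω
Net reactance X = X_L − X_C = -4.778 Ω
Z = 27.20 − j4.778 Ω
|Z| = √(27.20² + 4.778²) = 27.62 Ω
I = V/|Z| = 5.069 A
V_R = I·|Z_R| = 5.069 × 27.20 = 137.9 V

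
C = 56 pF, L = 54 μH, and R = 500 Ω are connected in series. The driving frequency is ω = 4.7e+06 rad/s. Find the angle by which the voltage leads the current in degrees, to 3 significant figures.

X_L = ωL = 254 Ω
X_C = 1/(ωC) = 3800 Ω
Net reactance X = X_L − X_C = -3550 Ω
Z = 500 − j3550 Ω
|Z| = √(500² + 3550²) = 3580 Ω
∠Z = arctan(-3550/500) = -82.0°

-82.0°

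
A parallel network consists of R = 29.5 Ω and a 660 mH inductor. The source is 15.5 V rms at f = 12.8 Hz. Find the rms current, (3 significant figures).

601 mA

ω = 2πf = 80.42 rad/s
X_L = ωL = 53.1 Ω
Parallel: admittances add. Y = 1/R + 1/(jωL)
Y = (0.0339 − j0.0188) S
|Y| = 0.0388 S → |Z| = 1/|Y| = 25.8 Ω, ∠Z = −∠Y = 29.1°
I = V/|Z| = 15.5/25.8 = 601 mA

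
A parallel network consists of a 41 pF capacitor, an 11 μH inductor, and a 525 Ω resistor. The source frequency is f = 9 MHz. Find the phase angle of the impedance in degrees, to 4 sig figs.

ω = 2πf = 5.655e+07 rad/s
X_L = ωL = 622.0 Ω
X_C = 1/(ωC) = 431.3 Ω
Parallel: admittances add. Y = 1/R + 1/(jωL) + jωC
Y = (0.001905 + j0.0007109) S
|Y| = 0.002033 S → |Z| = 1/|Y| = 491.9 Ω, ∠Z = −∠Y = -20.47°

-20.47°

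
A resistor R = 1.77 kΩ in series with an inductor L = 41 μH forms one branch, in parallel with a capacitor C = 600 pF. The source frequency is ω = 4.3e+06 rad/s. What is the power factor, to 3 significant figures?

0.216

X_L = ωL = 176 Ω
X_C = 1/(ωC) = 388 Ω
Branch 1 (R+jX_L): Z₁ = 1770 + j176 Ω, |Z₁| = 1780 Ω
Branch 2 (−jX_C): Z₂ = −j388 Ω
Parallel: Z = Z₁Z₂/(Z₁+Z₂), |Z| = 387 Ω, ∠Z = -77.5°
cos φ = cos(-77.5°) = 0.216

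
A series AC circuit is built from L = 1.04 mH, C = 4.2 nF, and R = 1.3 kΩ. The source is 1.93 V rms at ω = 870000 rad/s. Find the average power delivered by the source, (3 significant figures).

X_L = ωL = 905 Ω
X_C = 1/(ωC) = 274 Ω
Net reactance X = X_L − X_C = 631 Ω
Z = 1300 + j631 Ω
|Z| = √(1300² + 631²) = 1450 Ω
∠Z = arctan(631/1300) = 25.9°
I = V/|Z| = 1.34 mA
P = VI cos φ = 1.93 × 0.00134 × cos(25.9°) = 2.32 mW

2.32 mW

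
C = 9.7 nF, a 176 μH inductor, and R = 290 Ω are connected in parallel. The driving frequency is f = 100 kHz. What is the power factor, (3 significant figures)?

0.760

ω = 2πf = 628300 rad/s
X_L = ωL = 111 Ω
X_C = 1/(ωC) = 164 Ω
Parallel: admittances add. Y = 1/R + 1/(jωL) + jωC
Y = (0.00345 − j0.00295) S
|Y| = 0.00454 S → |Z| = 1/|Y| = 220 Ω, ∠Z = −∠Y = 40.5°
cos φ = cos(40.5°) = 0.760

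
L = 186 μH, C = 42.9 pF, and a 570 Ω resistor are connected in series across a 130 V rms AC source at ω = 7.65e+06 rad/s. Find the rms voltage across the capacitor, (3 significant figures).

X_L = ωL = 1420 Ω
X_C = 1/(ωC) = 3050 Ω
Net reactance X = X_L − X_C = -1620 Ω
Z = 570 − j1620 Ω
|Z| = √(570² + 1620²) = 1720 Ω
I = V/|Z| = 75.5 mA
V_C = I·|Z_C| = 0.0755 × 3050 = 230 V

230 V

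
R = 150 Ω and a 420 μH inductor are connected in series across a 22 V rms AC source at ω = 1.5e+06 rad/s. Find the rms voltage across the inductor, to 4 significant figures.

21.40 V

X_L = ωL = 630.0 Ω
Z = 150.0 + j630.0 Ω
|Z| = √(150.0² + 630.0²) = 647.6 Ω
I = V/|Z| = 33.97 mA
V_L = I·|Z_L| = 0.03397 × 630.0 = 21.40 V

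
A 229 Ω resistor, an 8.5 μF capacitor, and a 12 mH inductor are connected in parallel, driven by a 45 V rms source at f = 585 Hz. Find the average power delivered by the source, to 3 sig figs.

8.84 W

ω = 2πf = 3676 rad/s
X_L = ωL = 44.1 Ω
X_C = 1/(ωC) = 32.0 Ω
Parallel: admittances add. Y = 1/R + 1/(jωL) + jωC
Y = (0.00437 + j0.00857) S
|Y| = 0.00962 S → |Z| = 1/|Y| = 104 Ω, ∠Z = −∠Y = -63.0°
I = V/|Z| = 433 mA
P = VI cos φ = 45 × 0.433 × cos(-63.0°) = 8.84 W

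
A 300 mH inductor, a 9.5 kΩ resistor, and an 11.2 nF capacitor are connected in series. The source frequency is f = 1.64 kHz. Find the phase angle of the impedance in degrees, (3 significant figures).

-30.4°

ω = 2πf = 10300 rad/s
X_L = ωL = 3090 Ω
X_C = 1/(ωC) = 8660 Ω
Net reactance X = X_L − X_C = -5570 Ω
Z = 9500 − j5570 Ω
|Z| = √(9500² + 5570²) = 11000 Ω
∠Z = arctan(-5570/9500) = -30.4°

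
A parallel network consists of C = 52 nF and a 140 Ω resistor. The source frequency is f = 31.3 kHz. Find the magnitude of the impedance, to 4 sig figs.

ω = 2πf = 196700 rad/s
X_C = 1/(ωC) = 97.79 Ω
Parallel: admittances add. Y = 1/R + jωC
Y = (0.007143 + j0.01023) S
|Y| = 0.01247 S → |Z| = 1/|Y| = 80.17 Ω, ∠Z = −∠Y = -55.07°

80.17 Ω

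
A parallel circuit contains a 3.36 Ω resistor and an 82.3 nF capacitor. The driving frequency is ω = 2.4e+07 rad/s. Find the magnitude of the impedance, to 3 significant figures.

0.501 Ω

X_C = 1/(ωC) = 0.506 Ω
Parallel: admittances add. Y = 1/R + jωC
Y = (0.298 + j1.98) S
|Y| = 2.00 S → |Z| = 1/|Y| = 0.501 Ω, ∠Z = −∠Y = -81.4°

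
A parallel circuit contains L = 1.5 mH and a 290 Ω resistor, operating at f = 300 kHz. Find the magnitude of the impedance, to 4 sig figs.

ω = 2πf = 1.885e+06 rad/s
X_L = ωL = 2827 Ω
Parallel: admittances add. Y = 1/R + 1/(jωL)
Y = (0.003448 − j0.0003537) S
|Y| = 0.003466 S → |Z| = 1/|Y| = 288.5 Ω, ∠Z = −∠Y = 5.856°

288.5 Ω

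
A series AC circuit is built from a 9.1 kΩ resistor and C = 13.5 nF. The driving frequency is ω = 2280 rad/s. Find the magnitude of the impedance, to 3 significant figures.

X_C = 1/(ωC) = 32500 Ω
Z = 9100 − j32500 Ω
|Z| = √(9100² + 32500²) = 33700 Ω

33700 Ω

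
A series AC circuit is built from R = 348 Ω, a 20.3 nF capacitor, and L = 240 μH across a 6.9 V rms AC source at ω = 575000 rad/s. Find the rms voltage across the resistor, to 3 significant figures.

X_L = ωL = 138 Ω
X_C = 1/(ωC) = 85.7 Ω
Net reactance X = X_L − X_C = 52.3 Ω
Z = 348 + j52.3 Ω
|Z| = √(348² + 52.3²) = 352 Ω
I = V/|Z| = 19.6 mA
V_R = I·|Z_R| = 0.0196 × 348 = 6.82 V

6.82 V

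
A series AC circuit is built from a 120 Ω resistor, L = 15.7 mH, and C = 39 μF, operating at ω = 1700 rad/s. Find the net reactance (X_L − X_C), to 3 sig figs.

X_L = ωL = 26.7 Ω
X_C = 1/(ωC) = 15.1 Ω
X = 26.7 − 15.1 = 11.6 Ω

11.6 Ω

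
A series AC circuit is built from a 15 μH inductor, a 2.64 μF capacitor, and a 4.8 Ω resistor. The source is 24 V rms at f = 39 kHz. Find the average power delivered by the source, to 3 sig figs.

ω = 2πf = 245000 rad/s
X_L = ωL = 3.68 Ω
X_C = 1/(ωC) = 1.55 Ω
Net reactance X = X_L − X_C = 2.13 Ω
Z = 4.80 + j2.13 Ω
|Z| = √(4.80² + 2.13²) = 5.25 Ω
∠Z = arctan(2.13/4.80) = 23.9°
I = V/|Z| = 4.57 A
P = VI cos φ = 24 × 4.57 × cos(23.9°) = 100 W

100 W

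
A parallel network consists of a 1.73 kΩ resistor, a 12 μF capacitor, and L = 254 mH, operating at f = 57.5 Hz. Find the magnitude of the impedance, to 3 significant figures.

152 Ω

ω = 2πf = 361.3 rad/s
X_L = ωL = 91.8 Ω
X_C = 1/(ωC) = 231 Ω
Parallel: admittances add. Y = 1/R + 1/(jωL) + jωC
Y = (0.000578 − j0.00656) S
|Y| = 0.00659 S → |Z| = 1/|Y| = 152 Ω, ∠Z = −∠Y = 85.0°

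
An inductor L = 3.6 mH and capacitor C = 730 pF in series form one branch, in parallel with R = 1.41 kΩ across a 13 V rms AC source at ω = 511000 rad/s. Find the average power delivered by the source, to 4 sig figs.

X_L = ωL = 1840 Ω
X_C = 1/(ωC) = 2681 Ω
Branch 1: Z₁ = R = 1410 Ω
Branch 2 (series LC): Z₂ = j(X_L − X_C) = −j841.1 Ω
Parallel: Z = Z₁Z₂/(Z₁+Z₂), |Z| = 722.4 Ω, ∠Z = -59.18°
I = V/|Z| = 18.00 mA
P = VI cos φ = 13 × 0.01800 × cos(-59.18°) = 119.9 mW

119.9 mW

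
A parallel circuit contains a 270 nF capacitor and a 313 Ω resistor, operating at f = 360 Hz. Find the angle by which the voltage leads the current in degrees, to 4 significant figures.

ω = 2πf = 2262 rad/s
X_C = 1/(ωC) = 1637 Ω
Parallel: admittances add. Y = 1/R + jωC
Y = (0.003195 + j0.0006107) S
|Y| = 0.003253 S → |Z| = 1/|Y| = 307.4 Ω, ∠Z = −∠Y = -10.82°

-10.82°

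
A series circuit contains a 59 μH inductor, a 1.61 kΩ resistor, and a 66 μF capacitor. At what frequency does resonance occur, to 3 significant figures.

2.55 kHz

ω₀ = 1/√(LC) = 1/√(5.9e-05 × 6.6e-05) = 16030 rad/s
f₀ = ω₀/(2π) = 2.55 kHz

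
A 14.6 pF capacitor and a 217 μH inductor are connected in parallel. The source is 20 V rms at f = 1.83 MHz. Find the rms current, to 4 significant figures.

4.658 mA

ω = 2πf = 1.15e+07 rad/s
X_L = ωL = 2495 Ω
X_C = 1/(ωC) = 5957 Ω
Parallel: admittances add. Y = 1/(jωL) + jωC
Y = (0 − j0.0002329) S
|Y| = 0.0002329 S → |Z| = 1/|Y| = 4294 Ω, ∠Z = −∠Y = 90.00°
I = V/|Z| = 20/4294 = 4.658 mA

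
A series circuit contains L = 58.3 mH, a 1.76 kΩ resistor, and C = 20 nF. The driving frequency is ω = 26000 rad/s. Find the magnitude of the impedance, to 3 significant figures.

X_L = ωL = 1520 Ω
X_C = 1/(ωC) = 1920 Ω
Net reactance X = X_L − X_C = -407 Ω
Z = 1760 − j407 Ω
|Z| = √(1760² + 407²) = 1810 Ω

1810 Ω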